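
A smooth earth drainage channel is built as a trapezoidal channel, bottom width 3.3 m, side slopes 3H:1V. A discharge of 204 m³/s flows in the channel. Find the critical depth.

At critical depth, Q² T / (g A³) = 1, i.e. A³/T = Q²/g = 204²/9.81 = 4242.
Try y = 4.11 m: A³/T = 9481 — too large.
Try y = 2.38 m: A³/T = 872.6 — too small.
Try y = 3.43 m: A³/T = 4241 — close enough.

y_c = 3.43 m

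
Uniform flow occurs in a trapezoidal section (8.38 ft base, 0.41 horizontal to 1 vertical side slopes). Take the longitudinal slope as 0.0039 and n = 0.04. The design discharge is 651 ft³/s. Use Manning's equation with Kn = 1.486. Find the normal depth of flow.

Manning's equation rearranged: A R^(2/3) = nQ / (1.486·√S) = 0.04 × 651 / (1.486 × √0.0039) = 280.6.
At y = 7.96 ft: A R^(2/3) = 218.6 — too small.
At y = 11 ft: A R^(2/3) = 381.3 — too large.
At y = 9.22 ft: A R^(2/3) = 280.6 — close enough.

y_n = 9.22 ft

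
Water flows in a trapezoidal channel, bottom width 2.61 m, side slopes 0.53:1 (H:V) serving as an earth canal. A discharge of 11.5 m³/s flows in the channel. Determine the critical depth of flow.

At critical depth, Q² T / (g A³) = 1, i.e. A³/T = Q²/g = 11.5²/9.81 = 13.48.
Try y = 0.791 m: A³/T = 3.989 — short.
Try y = 1.37 m: A³/T = 23.5 — over.
Try y = 1.16 m: A³/T = 13.63 — close enough.

y_c = 1.16 m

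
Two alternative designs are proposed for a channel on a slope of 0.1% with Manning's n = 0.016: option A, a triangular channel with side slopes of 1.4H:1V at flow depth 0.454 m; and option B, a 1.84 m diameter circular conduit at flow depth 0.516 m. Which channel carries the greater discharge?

Channel A: For a triangular section with side slope z = 1.4: A = zy² = 1.4×0.454² = 0.2886 m²; P = 2y√(1+z²) = 2×0.454×1.72 = 1.562 m. Hydraulic radius R = A/P = 0.2886/1.562 = 0.1847 m. Q_A = (1/0.016)·0.2886·0.1847^(2/3)·√0.001 = 0.185 m³/s.
Channel B: For a circular section of diameter D = 1.84 m at depth y = 0.516 m, the central angle is θ = 2 arccos(1 − 2y/D) = 2.232 rad. Then A = (D²/8)(θ − sin θ) = 0.6108 m² and P = Dθ/2 = 2.054 m. Hydraulic radius R = A/P = 0.6108/2.054 = 0.2974 m. Q_B = (1/0.016)·0.6108·0.2974^(2/3)·√0.001 = 0.5379 m³/s.
Q_A = 0.185 m³/s vs Q_B = 0.5379 m³/s, so channel B carries more.

channel B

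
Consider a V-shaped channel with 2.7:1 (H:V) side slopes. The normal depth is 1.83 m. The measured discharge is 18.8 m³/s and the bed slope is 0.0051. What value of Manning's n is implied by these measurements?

n = 0.031

For a triangular section with side slope z = 2.7: A = zy² = 2.7×1.83² = 9.042 m²; P = 2y√(1+z²) = 2×1.83×2.879 = 10.54 m.
Hydraulic radius R = A/P = 9.042/10.54 = 0.858 m.
Rearranging Manning's equation: n = (1/Q) A R^(2/3) S^(1/2) = (1/18.8) × 9.042 × 0.858^(2/3) × √0.0051 = 0.031.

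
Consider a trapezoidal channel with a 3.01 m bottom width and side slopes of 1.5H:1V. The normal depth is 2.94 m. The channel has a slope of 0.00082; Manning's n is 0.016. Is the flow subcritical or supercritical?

subcritical

With bottom width b = 3.01 m and side slope z = 1.5: A = (b + zy)y = (3.01 + 1.5×2.94)×2.94 = 21.81 m²; P = b + 2y√(1+z²) = 3.01 + 2×2.94×1.803 = 13.61 m.
Hydraulic radius R = A/P = 21.81/13.61 = 1.603 m.
V = (1/n) R^(2/3) √S = (1/0.016) × 1.603^(2/3) × √0.00082 = 2.451 m/s. Hydraulic depth D_h = A/T = 21.81/11.83 = 1.844 m.
Froude number Fr = V/√(g·D_h) = 2.451/√(9.81×1.844) = 0.576, which is less than 1, so the flow is subcritical.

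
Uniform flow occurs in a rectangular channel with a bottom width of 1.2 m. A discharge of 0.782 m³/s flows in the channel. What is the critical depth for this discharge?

y_c = 0.351 m

For a rectangular channel, critical depth y_c = (q²/g)^(1/3) where q = Q/b = 0.782/1.2 = 0.6517 m²/s.
So y_c = (0.6517²/9.81)^(1/3) = 0.351 m.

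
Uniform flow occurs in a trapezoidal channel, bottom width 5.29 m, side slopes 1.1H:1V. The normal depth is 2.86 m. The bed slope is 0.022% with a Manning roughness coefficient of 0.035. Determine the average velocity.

V = 0.615 m/s

With bottom width b = 5.29 m and side slope z = 1.1: A = (b + zy)y = (5.29 + 1.1×2.86)×2.86 = 24.13 m²; P = b + 2y√(1+z²) = 5.29 + 2×2.86×1.487 = 13.79 m.
Hydraulic radius R = A/P = 24.13/13.79 = 1.749 m.
From Manning's equation, V = (1/n) R^(2/3) S^(1/2) = (1/0.035) × 1.749^(2/3) × 0.00022^(1/2) = 0.615 m/s.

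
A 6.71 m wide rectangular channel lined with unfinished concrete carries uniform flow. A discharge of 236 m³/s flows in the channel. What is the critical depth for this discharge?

y_c = 5.01 m

For a rectangular channel, critical depth y_c = (q²/g)^(1/3) where q = Q/b = 236/6.71 = 35.17 m²/s.
So y_c = (35.17²/9.81)^(1/3) = 5.01 m.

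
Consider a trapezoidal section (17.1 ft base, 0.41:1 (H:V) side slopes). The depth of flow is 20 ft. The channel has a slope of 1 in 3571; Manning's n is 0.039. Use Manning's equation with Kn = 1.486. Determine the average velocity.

With bottom width b = 17.1 ft and side slope z = 0.41: A = (b + zy)y = (17.1 + 0.41×20)×20 = 506 ft²; P = b + 2y√(1+z²) = 17.1 + 2×20×1.081 = 60.33 ft.
Hydraulic radius R = A/P = 506/60.33 = 8.387 ft.
From Manning's equation, V = (1.486/n) R^(2/3) S^(1/2) = (1.486/0.039) × 8.387^(2/3) × 0.00028^(1/2) = 2.63 ft/s.

V = 2.63 ft/s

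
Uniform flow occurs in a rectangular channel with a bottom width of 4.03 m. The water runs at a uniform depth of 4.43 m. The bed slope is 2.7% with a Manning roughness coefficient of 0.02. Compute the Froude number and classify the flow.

supercritical

Flow area A = b·y = 4.03 × 4.43 = 17.85 m². Wetted perimeter P = b + 2y = 4.03 + 2×4.43 = 12.89 m.
Hydraulic radius R = A/P = 17.85/12.89 = 1.385 m.
V = (1/n) R^(2/3) √S = (1/0.02) × 1.385^(2/3) × √0.027 = 10.21 m/s. Hydraulic depth D_h = A/T = 17.85/4.03 = 4.43 m.
Froude number Fr = V/√(g·D_h) = 10.21/√(9.81×4.43) = 1.55, which is greater than 1, so the flow is supercritical.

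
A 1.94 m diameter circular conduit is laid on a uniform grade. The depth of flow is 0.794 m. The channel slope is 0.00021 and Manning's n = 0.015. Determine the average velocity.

For a circular section of diameter D = 1.94 m at depth y = 0.794 m, the central angle is θ = 2 arccos(1 − 2y/D) = 2.777 rad. Then A = (D²/8)(θ − sin θ) = 1.138 m² and P = Dθ/2 = 2.693 m.
Hydraulic radius R = A/P = 1.138/2.693 = 0.4227 m.
From Manning's equation, V = (1/n) R^(2/3) S^(1/2) = (1/0.015) × 0.4227^(2/3) × 0.00021^(1/2) = 0.544 m/s.

V = 0.544 m/s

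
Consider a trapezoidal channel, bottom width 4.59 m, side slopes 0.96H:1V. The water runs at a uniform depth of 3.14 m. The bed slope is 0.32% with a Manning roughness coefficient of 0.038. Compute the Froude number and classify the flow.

subcritical

With bottom width b = 4.59 m and side slope z = 0.96: A = (b + zy)y = (4.59 + 0.96×3.14)×3.14 = 23.88 m²; P = b + 2y√(1+z²) = 4.59 + 2×3.14×1.386 = 13.3 m.
Hydraulic radius R = A/P = 23.88/13.3 = 1.796 m.
V = (1/n) R^(2/3) √S = (1/0.038) × 1.796^(2/3) × √0.0032 = 2.199 m/s. Hydraulic depth D_h = A/T = 23.88/10.62 = 2.249 m.
Froude number Fr = V/√(g·D_h) = 2.199/√(9.81×2.249) = 0.468, which is less than 1, so the flow is subcritical.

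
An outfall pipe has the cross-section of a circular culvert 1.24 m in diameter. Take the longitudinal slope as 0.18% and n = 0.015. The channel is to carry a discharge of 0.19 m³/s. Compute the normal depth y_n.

Manning's equation rearranged: A R^(2/3) = nQ / (1·√S) = 0.015 × 0.19 / (√0.0018) = 0.06718.
Try y = 0.349 m: A R^(2/3) = 0.09568 — too large.
Try y = 0.246 m: A R^(2/3) = 0.04765 — too small.
Try y = 0.292 m: A R^(2/3) = 0.06727 — matches.

y_n = 0.292 m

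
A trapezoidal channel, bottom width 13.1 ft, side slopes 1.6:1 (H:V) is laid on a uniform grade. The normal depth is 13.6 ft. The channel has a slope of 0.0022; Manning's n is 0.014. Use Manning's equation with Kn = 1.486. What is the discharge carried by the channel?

Q = 8930 ft³/s

With bottom width b = 13.1 ft and side slope z = 1.6: A = (b + zy)y = (13.1 + 1.6×13.6)×13.6 = 474.1 ft²; P = b + 2y√(1+z²) = 13.1 + 2×13.6×1.887 = 64.42 ft.
Hydraulic radius R = A/P = 474.1/64.42 = 7.359 ft.
Manning's equation: Q = (1.486/n) A R^(2/3) S^(1/2) = (1.486/0.014) × 474.1 × 7.359^(2/3) × 0.0022^(1/2) = 8930 ft³/s.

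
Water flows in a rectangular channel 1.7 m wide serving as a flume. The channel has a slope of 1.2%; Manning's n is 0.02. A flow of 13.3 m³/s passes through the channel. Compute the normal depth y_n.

Manning's equation rearranged: A R^(2/3) = nQ / (1·√S) = 0.02 × 13.3 / (√0.012) = 2.428.
Trying y = 2.53 m: A R^(2/3) = 3.182 — high.
Trying y = 1.47 m: A R^(2/3) = 1.654 — low.
Trying y = 2.01 m: A R^(2/3) = 2.424 — close enough.

y_n = 2.01 m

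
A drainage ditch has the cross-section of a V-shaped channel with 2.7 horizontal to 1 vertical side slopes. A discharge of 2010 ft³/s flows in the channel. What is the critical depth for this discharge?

At critical depth, Q² T / (g A³) = 1, i.e. A³/T = Q²/g = 2010²/32.2 = 125500.
At y = 9.69 ft: A³/T = 311400 — high.
At y = 6.63 ft: A³/T = 46690 — low.
At y = 8.08 ft: A³/T = 125500 — matches.

y_c = 8.08 ft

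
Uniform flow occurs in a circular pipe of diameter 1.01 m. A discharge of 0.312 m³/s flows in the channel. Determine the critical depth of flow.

At critical depth, Q² T / (g A³) = 1, i.e. A³/T = Q²/g = 0.312²/9.81 = 0.009923.
At y = 0.378 m: A³/T = 0.02097 — high.
At y = 0.23 m: A³/T = 0.003052 — low.
At y = 0.311 m: A³/T = 0.009873 — ≈ 0.009923.

y_c = 0.311 m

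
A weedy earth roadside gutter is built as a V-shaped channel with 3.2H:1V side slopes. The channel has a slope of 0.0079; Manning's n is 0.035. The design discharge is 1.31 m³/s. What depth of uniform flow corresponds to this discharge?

Manning's equation rearranged: A R^(2/3) = nQ / (1·√S) = 0.035 × 1.31 / (√0.0079) = 0.5159.
Trying y = 0.66 m: A R^(2/3) = 0.6453 — too large.
Trying y = 0.508 m: A R^(2/3) = 0.3211 — too small.
Trying y = 0.607 m: A R^(2/3) = 0.5162 — ≈ 0.5159.

y_n = 0.607 m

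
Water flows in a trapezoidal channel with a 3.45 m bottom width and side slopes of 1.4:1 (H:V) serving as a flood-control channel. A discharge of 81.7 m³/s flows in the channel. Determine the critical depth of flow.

y_c = 2.7 m

At critical depth, Q² T / (g A³) = 1, i.e. A³/T = Q²/g = 81.7²/9.81 = 680.4.
Trying y = 3.14 m: A³/T = 1221 — too large.
Trying y = 1.96 m: A³/T = 200.2 — too small.
Trying y = 2.7 m: A³/T = 675.6 — matches.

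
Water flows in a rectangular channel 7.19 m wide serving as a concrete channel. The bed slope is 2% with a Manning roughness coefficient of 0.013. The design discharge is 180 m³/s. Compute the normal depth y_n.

y_n = 1.96 m

Manning's equation rearranged: A R^(2/3) = nQ / (1·√S) = 0.013 × 180 / (√0.02) = 16.55.
At y = 1.5 m: A R^(2/3) = 11.2 — too small.
At y = 2.23 m: A R^(2/3) = 19.84 — too large.
At y = 1.96 m: A R^(2/3) = 16.51 — close enough.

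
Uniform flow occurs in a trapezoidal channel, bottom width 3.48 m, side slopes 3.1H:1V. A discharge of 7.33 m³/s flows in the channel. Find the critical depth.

y_c = 0.632 m

At critical depth, Q² T / (g A³) = 1, i.e. A³/T = Q²/g = 7.33²/9.81 = 5.477.
Trying y = 0.484 m: A³/T = 2.161 — low.
Trying y = 0.726 m: A³/T = 9.023 — high.
Trying y = 0.632 m: A³/T = 5.491 — ≈ 5.477.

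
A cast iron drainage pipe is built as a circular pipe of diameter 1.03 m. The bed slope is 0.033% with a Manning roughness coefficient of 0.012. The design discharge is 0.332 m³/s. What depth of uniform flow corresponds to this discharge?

y_n = 0.605 m

Manning's equation rearranged: A R^(2/3) = nQ / (1·√S) = 0.012 × 0.332 / (√0.00033) = 0.2193.
Try y = 0.511 m: A R^(2/3) = 0.1664 — short.
Try y = 0.605 m: A R^(2/3) = 0.2193 — close enough.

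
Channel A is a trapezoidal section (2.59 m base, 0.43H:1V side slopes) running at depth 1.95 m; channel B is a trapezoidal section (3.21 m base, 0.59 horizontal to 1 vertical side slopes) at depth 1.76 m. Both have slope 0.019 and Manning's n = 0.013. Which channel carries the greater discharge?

Channel A: With bottom width b = 2.59 m and side slope z = 0.43: A = (b + zy)y = (2.59 + 0.43×1.95)×1.95 = 6.686 m²; P = b + 2y√(1+z²) = 2.59 + 2×1.95×1.089 = 6.835 m. Hydraulic radius R = A/P = 6.686/6.835 = 0.9781 m. Q_A = (1/0.013)·6.686·0.9781^(2/3)·√0.019 = 69.85 m³/s.
Channel B: With bottom width b = 3.21 m and side slope z = 0.59: A = (b + zy)y = (3.21 + 0.59×1.76)×1.76 = 7.477 m²; P = b + 2y√(1+z²) = 3.21 + 2×1.76×1.161 = 7.297 m. Hydraulic radius R = A/P = 7.477/7.297 = 1.025 m. Q_B = (1/0.013)·7.477·1.025^(2/3)·√0.019 = 80.58 m³/s.
Q_A = 69.85 m³/s vs Q_B = 80.58 m³/s, so channel B carries more.

channel B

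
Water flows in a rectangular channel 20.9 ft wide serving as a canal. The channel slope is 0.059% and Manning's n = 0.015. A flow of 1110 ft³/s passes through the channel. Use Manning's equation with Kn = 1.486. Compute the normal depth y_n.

Manning's equation rearranged: A R^(2/3) = nQ / (1.486·√S) = 0.015 × 1110 / (1.486 × √0.00059) = 461.3.
Trying y = 8.98 ft: A R^(2/3) = 536.3 — high.
Trying y = 8.04 ft: A R^(2/3) = 461 — matches.

y_n = 8.04 ft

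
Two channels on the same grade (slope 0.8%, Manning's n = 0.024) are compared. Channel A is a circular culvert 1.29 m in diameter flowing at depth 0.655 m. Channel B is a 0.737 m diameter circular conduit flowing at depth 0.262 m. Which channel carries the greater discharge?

channel A

Channel A: For a circular section of diameter D = 1.29 m at depth y = 0.655 m, the central angle is θ = 2 arccos(1 − 2y/D) = 3.173 rad. Then A = (D²/8)(θ − sin θ) = 0.6664 m² and P = Dθ/2 = 2.046 m. Hydraulic radius R = A/P = 0.6664/2.046 = 0.3257 m. Q_A = (1/0.024)·0.6664·0.3257^(2/3)·√0.008 = 1.176 m³/s.
Channel B: For a circular section of diameter D = 0.737 m at depth y = 0.262 m, the central angle is θ = 2 arccos(1 − 2y/D) = 2.555 rad. Then A = (D²/8)(θ − sin θ) = 0.1359 m² and P = Dθ/2 = 0.9416 m. Hydraulic radius R = A/P = 0.1359/0.9416 = 0.1443 m. Q_B = (1/0.024)·0.1359·0.1443^(2/3)·√0.008 = 0.1394 m³/s.
Q_A = 1.176 m³/s vs Q_B = 0.1394 m³/s, so channel A carries more.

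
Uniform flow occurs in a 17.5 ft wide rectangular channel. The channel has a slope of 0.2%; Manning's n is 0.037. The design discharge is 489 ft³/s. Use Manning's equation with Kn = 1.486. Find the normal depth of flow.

Manning's equation rearranged: A R^(2/3) = nQ / (1.486·√S) = 0.037 × 489 / (1.486 × √0.002) = 272.3.
At y = 7.6 ft: A R^(2/3) = 338.9 — high.
At y = 6.48 ft: A R^(2/3) = 272.4 — matches.

y_n = 6.48 ft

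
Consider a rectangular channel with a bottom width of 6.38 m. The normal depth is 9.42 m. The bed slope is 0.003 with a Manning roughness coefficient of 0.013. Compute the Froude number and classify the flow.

subcritical

Flow area A = b·y = 6.38 × 9.42 = 60.1 m². Wetted perimeter P = b + 2y = 6.38 + 2×9.42 = 25.22 m.
Hydraulic radius R = A/P = 60.1/25.22 = 2.383 m.
V = (1/n) R^(2/3) √S = (1/0.013) × 2.383^(2/3) × √0.003 = 7.517 m/s. Hydraulic depth D_h = A/T = 60.1/6.38 = 9.42 m.
Froude number Fr = V/√(g·D_h) = 7.517/√(9.81×9.42) = 0.782, which is less than 1, so the flow is subcritical.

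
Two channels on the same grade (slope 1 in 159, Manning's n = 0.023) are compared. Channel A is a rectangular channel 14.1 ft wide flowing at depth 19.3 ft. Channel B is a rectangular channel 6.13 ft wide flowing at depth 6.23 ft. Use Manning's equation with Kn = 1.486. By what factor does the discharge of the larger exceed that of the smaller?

13.2

Channel A: Flow area A = b·y = 14.1 × 19.3 = 272.1 ft². Wetted perimeter P = b + 2y = 14.1 + 2×19.3 = 52.7 ft. Hydraulic radius R = A/P = 272.1/52.7 = 5.164 ft. Q_A = (1.486/0.023)·272.1·5.164^(2/3)·√0.006289 = 4166 ft³/s.
Channel B: Flow area A = b·y = 6.13 × 6.23 = 38.19 ft². Wetted perimeter P = b + 2y = 6.13 + 2×6.23 = 18.59 ft. Hydraulic radius R = A/P = 38.19/18.59 = 2.054 ft. Q_B = (1.486/0.023)·38.19·2.054^(2/3)·√0.006289 = 316.2 ft³/s.
The larger discharge is 4166 ft³/s and the smaller is 316.2 ft³/s; the ratio is 13.2.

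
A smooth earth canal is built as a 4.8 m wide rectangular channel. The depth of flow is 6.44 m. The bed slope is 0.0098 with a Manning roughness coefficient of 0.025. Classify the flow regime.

Flow area A = b·y = 4.8 × 6.44 = 30.91 m². Wetted perimeter P = b + 2y = 4.8 + 2×6.44 = 17.68 m.
Hydraulic radius R = A/P = 30.91/17.68 = 1.748 m.
V = (1/n) R^(2/3) √S = (1/0.025) × 1.748^(2/3) × √0.0098 = 5.747 m/s. Hydraulic depth D_h = A/T = 30.91/4.8 = 6.44 m.
Froude number Fr = V/√(g·D_h) = 5.747/√(9.81×6.44) = 0.723, which is less than 1, so the flow is subcritical.

subcritical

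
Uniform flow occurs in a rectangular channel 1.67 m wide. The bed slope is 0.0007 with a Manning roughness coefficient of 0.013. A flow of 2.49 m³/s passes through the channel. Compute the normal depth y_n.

Manning's equation rearranged: A R^(2/3) = nQ / (1·√S) = 0.013 × 2.49 / (√0.0007) = 1.223.
Trying y = 0.83 m: A R^(2/3) = 0.7727 — low.
Trying y = 1.35 m: A R^(2/3) = 1.45 — high.
Trying y = 1.18 m: A R^(2/3) = 1.223 — ≈ 1.223.

y_n = 1.18 m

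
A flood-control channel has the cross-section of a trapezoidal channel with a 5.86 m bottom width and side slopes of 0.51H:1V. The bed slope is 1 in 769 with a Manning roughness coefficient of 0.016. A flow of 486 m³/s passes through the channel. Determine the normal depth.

Manning's equation rearranged: A R^(2/3) = nQ / (1·√S) = 0.016 × 486 / (√0.0013) = 215.6.
At y = 6.6 m: A R^(2/3) = 125.1 — too small.
At y = 10.9 m: A R^(2/3) = 319 — too large.
At y = 8.88 m: A R^(2/3) = 215.7 — close enough.

y_n = 8.88 m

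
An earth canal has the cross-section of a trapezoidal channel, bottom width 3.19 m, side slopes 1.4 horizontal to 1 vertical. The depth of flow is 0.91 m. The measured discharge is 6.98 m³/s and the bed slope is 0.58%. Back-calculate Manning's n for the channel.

With bottom width b = 3.19 m and side slope z = 1.4: A = (b + zy)y = (3.19 + 1.4×0.91)×0.91 = 4.062 m²; P = b + 2y√(1+z²) = 3.19 + 2×0.91×1.72 = 6.321 m.
Hydraulic radius R = A/P = 4.062/6.321 = 0.6426 m.
Rearranging Manning's equation: n = (1/Q) A R^(2/3) S^(1/2) = (1/6.98) × 4.062 × 0.6426^(2/3) × √0.0058 = 0.033.

n = 0.033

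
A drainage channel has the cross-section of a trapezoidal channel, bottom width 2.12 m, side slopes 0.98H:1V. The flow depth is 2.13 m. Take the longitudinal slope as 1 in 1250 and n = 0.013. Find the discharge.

With bottom width b = 2.12 m and side slope z = 0.98: A = (b + zy)y = (2.12 + 0.98×2.13)×2.13 = 8.962 m²; P = b + 2y√(1+z²) = 2.12 + 2×2.13×1.4 = 8.085 m.
Hydraulic radius R = A/P = 8.962/8.085 = 1.108 m.
Manning's equation: Q = (1/n) A R^(2/3) S^(1/2) = (1/0.013) × 8.962 × 1.108^(2/3) × 0.0008^(1/2) = 20.9 m³/s.

Q = 20.9 m³/s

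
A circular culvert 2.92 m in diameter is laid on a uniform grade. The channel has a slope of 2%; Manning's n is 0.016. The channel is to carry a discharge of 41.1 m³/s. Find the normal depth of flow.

y_n = 2.08 m

Manning's equation rearranged: A R^(2/3) = nQ / (1·√S) = 0.016 × 41.1 / (√0.02) = 4.65.
At y = 1.7 m: A R^(2/3) = 3.481 — too small.
At y = 2.53 m: A R^(2/3) = 5.67 — too large.
At y = 2.08 m: A R^(2/3) = 4.649 — close enough.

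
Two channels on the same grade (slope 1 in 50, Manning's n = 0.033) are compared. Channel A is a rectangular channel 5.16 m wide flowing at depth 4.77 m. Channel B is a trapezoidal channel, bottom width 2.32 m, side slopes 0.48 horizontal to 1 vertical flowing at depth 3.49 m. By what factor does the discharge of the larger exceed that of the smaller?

2

Channel A: Flow area A = b·y = 5.16 × 4.77 = 24.61 m². Wetted perimeter P = b + 2y = 5.16 + 2×4.77 = 14.7 m. Hydraulic radius R = A/P = 24.61/14.7 = 1.674 m. Q_A = (1/0.033)·24.61·1.674^(2/3)·√0.02 = 148.7 m³/s.
Channel B: With bottom width b = 2.32 m and side slope z = 0.48: A = (b + zy)y = (2.32 + 0.48×3.49)×3.49 = 13.94 m²; P = b + 2y√(1+z²) = 2.32 + 2×3.49×1.109 = 10.06 m. Hydraulic radius R = A/P = 13.94/10.06 = 1.386 m. Q_B = (1/0.033)·13.94·1.386^(2/3)·√0.02 = 74.27 m³/s.
The larger discharge is 148.7 m³/s and the smaller is 74.27 m³/s; the ratio is 2.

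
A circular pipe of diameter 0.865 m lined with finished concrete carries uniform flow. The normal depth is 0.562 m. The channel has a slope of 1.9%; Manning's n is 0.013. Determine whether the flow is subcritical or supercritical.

For a circular section of diameter D = 0.865 m at depth y = 0.562 m, the central angle is θ = 2 arccos(1 − 2y/D) = 3.75 rad. Then A = (D²/8)(θ − sin θ) = 0.4041 m² and P = Dθ/2 = 1.622 m.
Hydraulic radius R = A/P = 0.4041/1.622 = 0.2492 m.
V = (1/n) R^(2/3) √S = (1/0.013) × 0.2492^(2/3) × √0.019 = 4.199 m/s. Hydraulic depth D_h = A/T = 0.4041/0.8253 = 0.4897 m.
Froude number Fr = V/√(g·D_h) = 4.199/√(9.81×0.4897) = 1.92, which is greater than 1, so the flow is supercritical.

supercritical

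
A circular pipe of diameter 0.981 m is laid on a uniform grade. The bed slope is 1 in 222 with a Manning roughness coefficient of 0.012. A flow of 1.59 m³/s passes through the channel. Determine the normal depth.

Manning's equation rearranged: A R^(2/3) = nQ / (1·√S) = 0.012 × 1.59 / (√0.004505) = 0.2843.
Trying y = 0.902 m: A R^(2/3) = 0.3178 — over.
Trying y = 0.612 m: A R^(2/3) = 0.211 — short.
Trying y = 0.771 m: A R^(2/3) = 0.2843 — ≈ 0.2843.

y_n = 0.771 m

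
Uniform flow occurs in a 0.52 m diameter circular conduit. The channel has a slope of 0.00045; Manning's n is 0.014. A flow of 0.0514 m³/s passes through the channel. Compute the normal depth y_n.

Manning's equation rearranged: A R^(2/3) = nQ / (1·√S) = 0.014 × 0.0514 / (√0.00045) = 0.03392.
At y = 0.213 m: A R^(2/3) = 0.01918 — too small.
At y = 0.344 m: A R^(2/3) = 0.04226 — too large.
At y = 0.297 m: A R^(2/3) = 0.03391 — ≈ 0.03392.

y_n = 0.297 m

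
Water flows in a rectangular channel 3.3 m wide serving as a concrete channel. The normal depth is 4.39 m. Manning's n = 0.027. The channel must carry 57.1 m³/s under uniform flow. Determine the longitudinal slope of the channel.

Flow area A = b·y = 3.3 × 4.39 = 14.49 m². Wetted perimeter P = b + 2y = 3.3 + 2×4.39 = 12.08 m.
Hydraulic radius R = A/P = 14.49/12.08 = 1.199 m.
From Manning's equation, S = [nQ / (1 A R^(2/3))]² = [0.027 × 57.1 / (1 × 14.49 × 1.199^(2/3))]² = 0.00889.

S = 0.00889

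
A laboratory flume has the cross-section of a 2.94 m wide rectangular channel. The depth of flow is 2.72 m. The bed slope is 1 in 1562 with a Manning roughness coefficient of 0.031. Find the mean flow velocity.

Flow area A = b·y = 2.94 × 2.72 = 7.997 m². Wetted perimeter P = b + 2y = 2.94 + 2×2.72 = 8.38 m.
Hydraulic radius R = A/P = 7.997/8.38 = 0.9543 m.
From Manning's equation, V = (1/n) R^(2/3) S^(1/2) = (1/0.031) × 0.9543^(2/3) × 0.0006402^(1/2) = 0.791 m/s.

V = 0.791 m/s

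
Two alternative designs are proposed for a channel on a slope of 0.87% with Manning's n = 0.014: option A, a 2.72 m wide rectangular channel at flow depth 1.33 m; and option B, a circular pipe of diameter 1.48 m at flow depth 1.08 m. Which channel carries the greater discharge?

Channel A: Flow area A = b·y = 2.72 × 1.33 = 3.618 m². Wetted perimeter P = b + 2y = 2.72 + 2×1.33 = 5.38 m. Hydraulic radius R = A/P = 3.618/5.38 = 0.6724 m. Q_A = (1/0.014)·3.618·0.6724^(2/3)·√0.0087 = 18.5 m³/s.
Channel B: For a circular section of diameter D = 1.48 m at depth y = 1.08 m, the central angle is θ = 2 arccos(1 − 2y/D) = 4.096 rad. Then A = (D²/8)(θ − sin θ) = 1.345 m² and P = Dθ/2 = 3.031 m. Hydraulic radius R = A/P = 1.345/3.031 = 0.4437 m. Q_B = (1/0.014)·1.345·0.4437^(2/3)·√0.0087 = 5.213 m³/s.
Q_A = 18.5 m³/s vs Q_B = 5.213 m³/s, so channel A carries more.

channel A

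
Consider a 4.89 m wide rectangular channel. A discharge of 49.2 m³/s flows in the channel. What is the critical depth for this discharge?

y_c = 2.18 m

For a rectangular channel, critical depth y_c = (q²/g)^(1/3) where q = Q/b = 49.2/4.89 = 10.06 m²/s.
So y_c = (10.06²/9.81)^(1/3) = 2.18 m.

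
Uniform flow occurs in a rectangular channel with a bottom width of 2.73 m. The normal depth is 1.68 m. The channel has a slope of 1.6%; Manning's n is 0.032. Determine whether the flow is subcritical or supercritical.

Flow area A = b·y = 2.73 × 1.68 = 4.586 m². Wetted perimeter P = b + 2y = 2.73 + 2×1.68 = 6.09 m.
Hydraulic radius R = A/P = 4.586/6.09 = 0.7531 m.
V = (1/n) R^(2/3) √S = (1/0.032) × 0.7531^(2/3) × √0.016 = 3.272 m/s. Hydraulic depth D_h = A/T = 4.586/2.73 = 1.68 m.
Froude number Fr = V/√(g·D_h) = 3.272/√(9.81×1.68) = 0.806, which is less than 1, so the flow is subcritical.

subcritical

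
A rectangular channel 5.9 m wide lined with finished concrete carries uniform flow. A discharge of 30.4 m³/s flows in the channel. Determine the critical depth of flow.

y_c = 1.39 m

For a rectangular channel, critical depth y_c = (q²/g)^(1/3) where q = Q/b = 30.4/5.9 = 5.153 m²/s.
So y_c = (5.153²/9.81)^(1/3) = 1.39 m.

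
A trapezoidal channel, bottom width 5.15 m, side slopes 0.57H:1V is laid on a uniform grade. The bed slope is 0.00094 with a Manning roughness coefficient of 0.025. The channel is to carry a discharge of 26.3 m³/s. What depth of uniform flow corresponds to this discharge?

Manning's equation rearranged: A R^(2/3) = nQ / (1·√S) = 0.025 × 26.3 / (√0.00094) = 21.45.
Try y = 3.03 m: A R^(2/3) = 29.9 — too large.
Try y = 2.17 m: A R^(2/3) = 17.06 — too small.
Try y = 2.49 m: A R^(2/3) = 21.46 — matches.

y_n = 2.49 m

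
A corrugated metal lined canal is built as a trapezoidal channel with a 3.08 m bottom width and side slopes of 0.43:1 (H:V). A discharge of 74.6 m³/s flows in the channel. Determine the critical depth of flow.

y_c = 3.32 m

At critical depth, Q² T / (g A³) = 1, i.e. A³/T = Q²/g = 74.6²/9.81 = 567.3.
Trying y = 4.01 m: A³/T = 1095 — too large.
Trying y = 2.65 m: A³/T = 260.9 — too small.
Trying y = 3.32 m: A³/T = 564.7 — matches.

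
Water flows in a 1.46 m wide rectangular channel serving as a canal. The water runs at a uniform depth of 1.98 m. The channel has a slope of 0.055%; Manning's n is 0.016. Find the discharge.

Flow area A = b·y = 1.46 × 1.98 = 2.891 m². Wetted perimeter P = b + 2y = 1.46 + 2×1.98 = 5.42 m.
Hydraulic radius R = A/P = 2.891/5.42 = 0.5334 m.
Manning's equation: Q = (1/n) A R^(2/3) S^(1/2) = (1/0.016) × 2.891 × 0.5334^(2/3) × 0.00055^(1/2) = 2.79 m³/s.

Q = 2.79 m³/s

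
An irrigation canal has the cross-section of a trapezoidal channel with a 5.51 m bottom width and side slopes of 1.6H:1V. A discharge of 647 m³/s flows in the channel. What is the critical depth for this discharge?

At critical depth, Q² T / (g A³) = 1, i.e. A³/T = Q²/g = 647²/9.81 = 42670.
Trying y = 5.83 m: A³/T = 26790 — too small.
Trying y = 8.33 m: A³/T = 120100 — too large.
Trying y = 6.52 m: A³/T = 42580 — close enough.

y_c = 6.52 m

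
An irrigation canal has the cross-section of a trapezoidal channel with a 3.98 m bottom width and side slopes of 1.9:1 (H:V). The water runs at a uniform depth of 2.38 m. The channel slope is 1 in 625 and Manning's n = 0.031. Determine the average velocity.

With bottom width b = 3.98 m and side slope z = 1.9: A = (b + zy)y = (3.98 + 1.9×2.38)×2.38 = 20.23 m²; P = b + 2y√(1+z²) = 3.98 + 2×2.38×2.147 = 14.2 m.
Hydraulic radius R = A/P = 20.23/14.2 = 1.425 m.
From Manning's equation, V = (1/n) R^(2/3) S^(1/2) = (1/0.031) × 1.425^(2/3) × 0.0016^(1/2) = 1.63 m/s.

V = 1.63 m/s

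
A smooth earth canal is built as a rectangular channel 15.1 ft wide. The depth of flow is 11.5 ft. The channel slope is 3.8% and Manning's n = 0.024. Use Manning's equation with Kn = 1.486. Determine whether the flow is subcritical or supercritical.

supercritical

Flow area A = b·y = 15.1 × 11.5 = 173.7 ft². Wetted perimeter P = b + 2y = 15.1 + 2×11.5 = 38.1 ft.
Hydraulic radius R = A/P = 173.7/38.1 = 4.558 ft.
V = (1.486/n) R^(2/3) √S = (1.486/0.024) × 4.558^(2/3) × √0.038 = 33.18 ft/s. Hydraulic depth D_h = A/T = 173.7/15.1 = 11.5 ft.
Froude number Fr = V/√(g·D_h) = 33.18/√(32.2×11.5) = 1.72, which is greater than 1, so the flow is supercritical.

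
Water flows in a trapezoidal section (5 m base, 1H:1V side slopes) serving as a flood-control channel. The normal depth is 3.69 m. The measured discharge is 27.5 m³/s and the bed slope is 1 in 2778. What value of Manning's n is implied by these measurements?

With bottom width b = 5 m and side slope z = 1: A = (b + zy)y = (5 + 1×3.69)×3.69 = 32.07 m²; P = b + 2y√(1+z²) = 5 + 2×3.69×1.414 = 15.44 m.
Hydraulic radius R = A/P = 32.07/15.44 = 2.077 m.
Rearranging Manning's equation: n = (1/Q) A R^(2/3) S^(1/2) = (1/27.5) × 32.07 × 2.077^(2/3) × √0.00036 = 0.036.

n = 0.036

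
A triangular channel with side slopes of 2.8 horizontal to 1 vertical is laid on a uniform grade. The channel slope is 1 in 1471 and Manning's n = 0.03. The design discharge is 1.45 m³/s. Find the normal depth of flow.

Manning's equation rearranged: A R^(2/3) = nQ / (1·√S) = 0.03 × 1.45 / (√0.0006798) = 1.668.
Trying y = 0.758 m: A R^(2/3) = 0.8095 — short.
Trying y = 1.09 m: A R^(2/3) = 2.133 — over.
Trying y = 0.994 m: A R^(2/3) = 1.668 — matches.

y_n = 0.994 m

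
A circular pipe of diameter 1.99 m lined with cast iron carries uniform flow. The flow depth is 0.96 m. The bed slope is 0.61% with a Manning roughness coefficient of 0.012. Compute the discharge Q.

For a circular section of diameter D = 1.99 m at depth y = 0.96 m, the central angle is θ = 2 arccos(1 − 2y/D) = 3.071 rad. Then A = (D²/8)(θ − sin θ) = 1.485 m² and P = Dθ/2 = 3.056 m.
Hydraulic radius R = A/P = 1.485/3.056 = 0.4861 m.
Manning's equation: Q = (1/n) A R^(2/3) S^(1/2) = (1/0.012) × 1.485 × 0.4861^(2/3) × 0.0061^(1/2) = 5.98 m³/s.

Q = 5.98 m³/s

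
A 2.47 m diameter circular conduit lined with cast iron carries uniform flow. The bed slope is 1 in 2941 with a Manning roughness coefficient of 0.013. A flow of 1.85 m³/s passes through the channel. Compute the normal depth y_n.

Manning's equation rearranged: A R^(2/3) = nQ / (1·√S) = 0.013 × 1.85 / (√0.00034) = 1.304.
Trying y = 0.832 m: A R^(2/3) = 0.8497 — low.
Trying y = 1.29 m: A R^(2/3) = 1.869 — high.
Trying y = 1.05 m: A R^(2/3) = 1.308 — matches.

y_n = 1.05 m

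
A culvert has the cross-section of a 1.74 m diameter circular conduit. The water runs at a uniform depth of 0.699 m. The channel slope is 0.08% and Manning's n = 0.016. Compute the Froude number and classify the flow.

For a circular section of diameter D = 1.74 m at depth y = 0.699 m, the central angle is θ = 2 arccos(1 − 2y/D) = 2.746 rad. Then A = (D²/8)(θ − sin θ) = 0.8933 m² and P = Dθ/2 = 2.389 m.
Hydraulic radius R = A/P = 0.8933/2.389 = 0.3739 m.
V = (1/n) R^(2/3) √S = (1/0.016) × 0.3739^(2/3) × √0.0008 = 0.9175 m/s. Hydraulic depth D_h = A/T = 0.8933/1.706 = 0.5236 m.
Froude number Fr = V/√(g·D_h) = 0.9175/√(9.81×0.5236) = 0.405, which is less than 1, so the flow is subcritical.

subcritical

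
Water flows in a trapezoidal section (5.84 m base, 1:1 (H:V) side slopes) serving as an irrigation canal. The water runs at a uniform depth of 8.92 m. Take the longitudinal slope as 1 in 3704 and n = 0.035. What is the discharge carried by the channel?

Q = 162 m³/s

With bottom width b = 5.84 m and side slope z = 1: A = (b + zy)y = (5.84 + 1×8.92)×8.92 = 131.7 m²; P = b + 2y√(1+z²) = 5.84 + 2×8.92×1.414 = 31.07 m.
Hydraulic radius R = A/P = 131.7/31.07 = 4.238 m.
Manning's equation: Q = (1/n) A R^(2/3) S^(1/2) = (1/0.035) × 131.7 × 4.238^(2/3) × 0.00027^(1/2) = 162 m³/s.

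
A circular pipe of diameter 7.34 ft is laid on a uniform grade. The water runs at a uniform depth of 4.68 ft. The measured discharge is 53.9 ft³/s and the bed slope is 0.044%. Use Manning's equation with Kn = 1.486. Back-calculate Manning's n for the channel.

n = 0.027

For a circular section of diameter D = 7.34 ft at depth y = 4.68 ft, the central angle is θ = 2 arccos(1 − 2y/D) = 3.699 rad. Then A = (D²/8)(θ − sin θ) = 28.48 ft² and P = Dθ/2 = 13.58 ft.
Hydraulic radius R = A/P = 28.48/13.58 = 2.097 ft.
Rearranging Manning's equation: n = (1.486/Q) A R^(2/3) S^(1/2) = (1.486/53.9) × 28.48 × 2.097^(2/3) × √0.00044 = 0.027.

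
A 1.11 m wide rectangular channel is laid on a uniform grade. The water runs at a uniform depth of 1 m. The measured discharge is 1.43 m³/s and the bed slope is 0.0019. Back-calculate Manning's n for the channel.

Flow area A = b·y = 1.11 × 1 = 1.11 m². Wetted perimeter P = b + 2y = 1.11 + 2×1 = 3.11 m.
Hydraulic radius R = A/P = 1.11/3.11 = 0.3569 m.
Rearranging Manning's equation: n = (1/Q) A R^(2/3) S^(1/2) = (1/1.43) × 1.11 × 0.3569^(2/3) × √0.0019 = 0.017.

n = 0.017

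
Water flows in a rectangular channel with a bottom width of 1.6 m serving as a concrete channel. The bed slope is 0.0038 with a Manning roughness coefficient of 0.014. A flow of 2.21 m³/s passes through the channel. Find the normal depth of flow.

y_n = 0.629 m

Manning's equation rearranged: A R^(2/3) = nQ / (1·√S) = 0.014 × 2.21 / (√0.0038) = 0.5019.
At y = 0.455 m: A R^(2/3) = 0.319 — short.
At y = 0.771 m: A R^(2/3) = 0.6614 — over.
At y = 0.629 m: A R^(2/3) = 0.5019 — matches.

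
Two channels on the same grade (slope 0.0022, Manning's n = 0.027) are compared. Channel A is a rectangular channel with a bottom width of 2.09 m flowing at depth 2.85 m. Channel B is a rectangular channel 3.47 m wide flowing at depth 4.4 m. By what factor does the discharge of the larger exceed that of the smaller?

Channel A: Flow area A = b·y = 2.09 × 2.85 = 5.957 m². Wetted perimeter P = b + 2y = 2.09 + 2×2.85 = 7.79 m. Hydraulic radius R = A/P = 5.957/7.79 = 0.7646 m. Q_A = (1/0.027)·5.957·0.7646^(2/3)·√0.0022 = 8.652 m³/s.
Channel B: Flow area A = b·y = 3.47 × 4.4 = 15.27 m². Wetted perimeter P = b + 2y = 3.47 + 2×4.4 = 12.27 m. Hydraulic radius R = A/P = 15.27/12.27 = 1.244 m. Q_B = (1/0.027)·15.27·1.244^(2/3)·√0.0022 = 30.68 m³/s.
The larger discharge is 30.68 m³/s and the smaller is 8.652 m³/s; the ratio is 3.55.

3.55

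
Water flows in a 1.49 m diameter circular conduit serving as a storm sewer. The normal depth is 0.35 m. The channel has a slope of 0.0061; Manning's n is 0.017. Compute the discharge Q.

For a circular section of diameter D = 1.49 m at depth y = 0.35 m, the central angle is θ = 2 arccos(1 − 2y/D) = 2.024 rad. Then A = (D²/8)(θ − sin θ) = 0.3122 m² and P = Dθ/2 = 1.508 m.
Hydraulic radius R = A/P = 0.3122/1.508 = 0.207 m.
Manning's equation: Q = (1/n) A R^(2/3) S^(1/2) = (1/0.017) × 0.3122 × 0.207^(2/3) × 0.0061^(1/2) = 0.502 m³/s.

Q = 0.502 m³/s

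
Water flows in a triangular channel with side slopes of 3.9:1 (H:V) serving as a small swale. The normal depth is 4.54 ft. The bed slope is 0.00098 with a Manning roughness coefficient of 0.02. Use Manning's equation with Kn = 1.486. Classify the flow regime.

For a triangular section with side slope z = 3.9: A = zy² = 3.9×4.54² = 80.39 ft²; P = 2y√(1+z²) = 2×4.54×4.026 = 36.56 ft.
Hydraulic radius R = A/P = 80.39/36.56 = 2.199 ft.
V = (1.486/n) R^(2/3) √S = (1.486/0.02) × 2.199^(2/3) × √0.00098 = 3.933 ft/s. Hydraulic depth D_h = A/T = 80.39/35.41 = 2.27 ft.
Froude number Fr = V/√(g·D_h) = 3.933/√(32.2×2.27) = 0.46, which is less than 1, so the flow is subcritical.

subcritical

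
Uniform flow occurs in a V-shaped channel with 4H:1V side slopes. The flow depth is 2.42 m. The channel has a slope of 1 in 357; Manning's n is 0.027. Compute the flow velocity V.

For a triangular section with side slope z = 4: A = zy² = 4×2.42² = 23.43 m²; P = 2y√(1+z²) = 2×2.42×4.123 = 19.96 m.
Hydraulic radius R = A/P = 23.43/19.96 = 1.174 m.
From Manning's equation, V = (1/n) R^(2/3) S^(1/2) = (1/0.027) × 1.174^(2/3) × 0.002801^(1/2) = 2.18 m/s.

V = 2.18 m/s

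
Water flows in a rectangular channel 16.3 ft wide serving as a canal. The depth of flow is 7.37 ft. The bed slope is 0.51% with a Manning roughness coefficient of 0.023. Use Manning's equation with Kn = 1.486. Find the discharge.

Flow area A = b·y = 16.3 × 7.37 = 120.1 ft². Wetted perimeter P = b + 2y = 16.3 + 2×7.37 = 31.04 ft.
Hydraulic radius R = A/P = 120.1/31.04 = 3.87 ft.
Manning's equation: Q = (1.486/n) A R^(2/3) S^(1/2) = (1.486/0.023) × 120.1 × 3.87^(2/3) × 0.0051^(1/2) = 1370 ft³/s.

Q = 1370 ft³/s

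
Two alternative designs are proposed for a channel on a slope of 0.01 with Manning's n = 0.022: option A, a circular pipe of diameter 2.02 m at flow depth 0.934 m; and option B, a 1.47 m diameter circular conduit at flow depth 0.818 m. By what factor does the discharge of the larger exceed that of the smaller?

1.71

Channel A: For a circular section of diameter D = 2.02 m at depth y = 0.934 m, the central angle is θ = 2 arccos(1 − 2y/D) = 2.991 rad. Then A = (D²/8)(θ − sin θ) = 1.449 m² and P = Dθ/2 = 3.021 m. Hydraulic radius R = A/P = 1.449/3.021 = 0.4797 m. Q_A = (1/0.022)·1.449·0.4797^(2/3)·√0.01 = 4.036 m³/s.
Channel B: For a circular section of diameter D = 1.47 m at depth y = 0.818 m, the central angle is θ = 2 arccos(1 − 2y/D) = 3.368 rad. Then A = (D²/8)(θ − sin θ) = 0.9703 m² and P = Dθ/2 = 2.475 m. Hydraulic radius R = A/P = 0.9703/2.475 = 0.392 m. Q_B = (1/0.022)·0.9703·0.392^(2/3)·√0.01 = 2.362 m³/s.
The larger discharge is 4.036 m³/s and the smaller is 2.362 m³/s; the ratio is 1.71.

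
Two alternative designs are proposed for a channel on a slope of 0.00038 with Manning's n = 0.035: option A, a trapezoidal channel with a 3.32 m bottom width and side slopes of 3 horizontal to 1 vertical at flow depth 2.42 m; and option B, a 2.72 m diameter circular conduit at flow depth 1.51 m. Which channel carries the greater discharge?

Channel A: With bottom width b = 3.32 m and side slope z = 3: A = (b + zy)y = (3.32 + 3×2.42)×2.42 = 25.6 m²; P = b + 2y√(1+z²) = 3.32 + 2×2.42×3.162 = 18.63 m. Hydraulic radius R = A/P = 25.6/18.63 = 1.375 m. Q_A = (1/0.035)·25.6·1.375^(2/3)·√0.00038 = 17.63 m³/s.
Channel B: For a circular section of diameter D = 2.72 m at depth y = 1.51 m, the central angle is θ = 2 arccos(1 − 2y/D) = 3.363 rad. Then A = (D²/8)(θ − sin θ) = 3.313 m² and P = Dθ/2 = 4.573 m. Hydraulic radius R = A/P = 3.313/4.573 = 0.7243 m. Q_B = (1/0.035)·3.313·0.7243^(2/3)·√0.00038 = 1.488 m³/s.
Q_A = 17.63 m³/s vs Q_B = 1.488 m³/s, so channel A carries more.

channel A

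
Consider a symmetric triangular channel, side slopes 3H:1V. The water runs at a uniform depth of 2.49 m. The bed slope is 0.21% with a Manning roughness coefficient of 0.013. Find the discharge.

For a triangular section with side slope z = 3: A = zy² = 3×2.49² = 18.6 m²; P = 2y√(1+z²) = 2×2.49×3.162 = 15.75 m.
Hydraulic radius R = A/P = 18.6/15.75 = 1.181 m.
Manning's equation: Q = (1/n) A R^(2/3) S^(1/2) = (1/0.013) × 18.6 × 1.181^(2/3) × 0.0021^(1/2) = 73.3 m³/s.

Q = 73.3 m³/s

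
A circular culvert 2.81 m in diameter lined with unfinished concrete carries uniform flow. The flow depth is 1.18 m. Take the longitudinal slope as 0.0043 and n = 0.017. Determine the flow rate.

For a circular section of diameter D = 2.81 m at depth y = 1.18 m, the central angle is θ = 2 arccos(1 − 2y/D) = 2.82 rad. Then A = (D²/8)(θ − sin θ) = 2.471 m² and P = Dθ/2 = 3.962 m.
Hydraulic radius R = A/P = 2.471/3.962 = 0.6237 m.
Manning's equation: Q = (1/n) A R^(2/3) S^(1/2) = (1/0.017) × 2.471 × 0.6237^(2/3) × 0.0043^(1/2) = 6.96 m³/s.

Q = 6.96 m³/s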